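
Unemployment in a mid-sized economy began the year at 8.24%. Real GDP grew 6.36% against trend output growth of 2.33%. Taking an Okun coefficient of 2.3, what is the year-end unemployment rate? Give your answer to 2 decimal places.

Growth-rate Okun's law: g_Y = g_Y* - β × Δu, so Δu = (g_Y* - g_Y)/β.
Δu = (2.33 - 6.36)/2.3 = -4.03/2.3 = -1.75 percentage points.
Year-end unemployment = 8.24 - 1.75 = 6.49%.

6.49%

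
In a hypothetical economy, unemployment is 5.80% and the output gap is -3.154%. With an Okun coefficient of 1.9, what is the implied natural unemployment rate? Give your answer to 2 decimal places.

4.14%

From Okun's law, u - u* = -(output gap)/β = -(-3.154)/1.9 = 1.66 points.
So u* = 5.8 - 1.66 = 4.14%.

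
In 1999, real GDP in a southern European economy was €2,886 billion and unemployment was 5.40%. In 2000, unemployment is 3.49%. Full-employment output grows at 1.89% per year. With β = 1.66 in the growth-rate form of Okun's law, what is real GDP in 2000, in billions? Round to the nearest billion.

Δu = 3.49 - 5.4 = -1.91 points.
Okun's law (growth form): g_Y = g_Y* - β × Δu = 1.89 - 1.66 × (-1.91) = 1.89 + 3.1706 = 5.0606%.
Real GDP in the next year = 2886 × (1 + 5.0606/100) = 2886 × 1.050606 ≈ 3032 billion.

€3,032 billion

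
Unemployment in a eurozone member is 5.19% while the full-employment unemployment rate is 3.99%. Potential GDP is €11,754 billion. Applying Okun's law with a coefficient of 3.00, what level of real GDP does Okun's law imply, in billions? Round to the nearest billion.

Unemployment gap = 5.19 - 3.99 = 1.2 points, so the output gap is -3 × 1.2 = -3.6%.
Actual GDP = 11754 × (1 - 3.6/100) = 11754 × 0.964 ≈ 11331 billion.

€11,331 billion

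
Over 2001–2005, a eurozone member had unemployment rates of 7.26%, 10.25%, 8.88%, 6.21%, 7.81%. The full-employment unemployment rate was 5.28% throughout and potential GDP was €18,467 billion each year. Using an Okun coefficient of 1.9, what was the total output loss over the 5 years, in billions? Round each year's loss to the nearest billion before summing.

€4,916 billion

Year 2001: gap = -1.9 × (7.26 - 5.28) = -3.762%, loss ≈ 18467 × 3.762/100 ≈ 695.
Year 2002: gap = -1.9 × (10.25 - 5.28) = -9.443%, loss ≈ 18467 × 9.443/100 ≈ 1744.
Year 2003: gap = -1.9 × (8.88 - 5.28) = -6.84%, loss ≈ 18467 × 6.84/100 ≈ 1263.
Year 2004: gap = -1.9 × (6.21 - 5.28) = -1.767%, loss ≈ 18467 × 1.767/100 ≈ 326.
Year 2005: gap = -1.9 × (7.81 - 5.28) = -4.807%, loss ≈ 18467 × 4.807/100 ≈ 888.
Total lost output = 695 + 1744 + 1263 + 326 + 888 = 4916 billion.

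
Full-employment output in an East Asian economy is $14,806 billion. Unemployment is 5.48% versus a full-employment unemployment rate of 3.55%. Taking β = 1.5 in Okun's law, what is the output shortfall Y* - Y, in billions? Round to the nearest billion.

Output gap = -1.5 × (5.48 - 3.55) = -1.5 × 1.93 = -2.895%.
Actual GDP ≈ 14806 × 0.97105 ≈ 14377 billion, so the shortfall is 14806 - 14377 = 429 billion.

$429 billion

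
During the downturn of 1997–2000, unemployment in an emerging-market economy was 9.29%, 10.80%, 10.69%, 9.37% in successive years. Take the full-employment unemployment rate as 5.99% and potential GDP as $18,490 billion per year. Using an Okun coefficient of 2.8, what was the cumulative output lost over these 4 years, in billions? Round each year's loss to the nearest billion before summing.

$8,381 billion

Year 1997: gap = -2.8 × (9.29 - 5.99) = -9.24%, loss ≈ 18490 × 9.24/100 ≈ 1708.
Year 1998: gap = -2.8 × (10.8 - 5.99) = -13.468%, loss ≈ 18490 × 13.468/100 ≈ 2490.
Year 1999: gap = -2.8 × (10.69 - 5.99) = -13.16%, loss ≈ 18490 × 13.16/100 ≈ 2433.
Year 2000: gap = -2.8 × (9.37 - 5.99) = -9.464%, loss ≈ 18490 × 9.464/100 ≈ 1750.
Total lost output = 1708 + 2490 + 2433 + 1750 = 8381 billion.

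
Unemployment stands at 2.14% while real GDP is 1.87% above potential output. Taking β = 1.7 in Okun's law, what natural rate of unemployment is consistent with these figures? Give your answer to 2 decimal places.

From Okun's law, u - u* = -(output gap)/β = -(1.87)/1.7 = -1.1 points.
So u* = 2.14 + 1.1 = 3.24%.

3.24%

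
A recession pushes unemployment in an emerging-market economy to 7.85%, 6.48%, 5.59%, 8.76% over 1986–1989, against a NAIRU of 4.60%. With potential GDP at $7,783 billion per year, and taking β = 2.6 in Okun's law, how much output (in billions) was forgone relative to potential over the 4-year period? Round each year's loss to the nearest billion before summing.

$2,080 billion

Year 1986: gap = -2.6 × (7.85 - 4.6) = -8.45%, loss ≈ 7783 × 8.45/100 ≈ 658.
Year 1987: gap = -2.6 × (6.48 - 4.6) = -4.888%, loss ≈ 7783 × 4.888/100 ≈ 380.
Year 1988: gap = -2.6 × (5.59 - 4.6) = -2.574%, loss ≈ 7783 × 2.574/100 ≈ 200.
Year 1989: gap = -2.6 × (8.76 - 4.6) = -10.816%, loss ≈ 7783 × 10.816/100 ≈ 842.
Total lost output = 658 + 380 + 200 + 842 = 2080 billion.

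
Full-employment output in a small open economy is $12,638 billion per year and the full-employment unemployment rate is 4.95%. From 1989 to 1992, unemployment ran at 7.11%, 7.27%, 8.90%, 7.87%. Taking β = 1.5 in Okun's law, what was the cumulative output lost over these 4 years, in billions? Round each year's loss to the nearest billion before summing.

$2,152 billion

Year 1989: gap = -1.5 × (7.11 - 4.95) = -3.24%, loss ≈ 12638 × 3.24/100 ≈ 409.
Year 1990: gap = -1.5 × (7.27 - 4.95) = -3.48%, loss ≈ 12638 × 3.48/100 ≈ 440.
Year 1991: gap = -1.5 × (8.9 - 4.95) = -5.925%, loss ≈ 12638 × 5.925/100 ≈ 749.
Year 1992: gap = -1.5 × (7.87 - 4.95) = -4.38%, loss ≈ 12638 × 4.38/100 ≈ 554.
Total lost output = 409 + 440 + 749 + 554 = 2152 billion.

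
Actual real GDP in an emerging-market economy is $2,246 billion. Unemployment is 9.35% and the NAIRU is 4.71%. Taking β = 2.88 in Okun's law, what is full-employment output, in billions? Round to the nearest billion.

Unemployment gap = 9.35 - 4.71 = 4.64 points, so output gap = -2.88 × 4.64 = -13.3632%.
Since Y = Y* × (1 + gap/100), Y* = 2246/0.866368 ≈ 2592 billion.

$2,592 billion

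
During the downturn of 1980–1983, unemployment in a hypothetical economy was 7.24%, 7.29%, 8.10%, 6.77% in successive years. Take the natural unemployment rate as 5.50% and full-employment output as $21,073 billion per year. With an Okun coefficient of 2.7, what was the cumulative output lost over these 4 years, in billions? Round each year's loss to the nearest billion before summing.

$4,210 billion

Year 1980: gap = -2.7 × (7.24 - 5.5) = -4.698%, loss ≈ 21073 × 4.698/100 ≈ 990.
Year 1981: gap = -2.7 × (7.29 - 5.5) = -4.833%, loss ≈ 21073 × 4.833/100 ≈ 1018.
Year 1982: gap = -2.7 × (8.1 - 5.5) = -7.02%, loss ≈ 21073 × 7.02/100 ≈ 1479.
Year 1983: gap = -2.7 × (6.77 - 5.5) = -3.429%, loss ≈ 21073 × 3.429/100 ≈ 723.
Total lost output = 990 + 1018 + 1479 + 723 = 4210 billion.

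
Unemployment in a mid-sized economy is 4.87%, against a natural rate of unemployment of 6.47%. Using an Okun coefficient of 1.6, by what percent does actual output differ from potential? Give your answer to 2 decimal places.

2.56%

The unemployment gap is 4.87 - 6.47 = -1.6 percentage points.
Okun's law gives an output gap of -1.6 × (-1.6) = 2.56%, i.e. 2.56% above potential.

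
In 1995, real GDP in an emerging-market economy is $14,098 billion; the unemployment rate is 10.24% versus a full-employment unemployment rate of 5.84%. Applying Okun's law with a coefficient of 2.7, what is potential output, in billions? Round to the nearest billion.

Unemployment gap = 10.24 - 5.84 = 4.4 points, so output gap = -2.7 × 4.4 = -11.88%.
Since Y = Y* × (1 + gap/100), Y* = 14098/0.8812 ≈ 15999 billion.

$15,999 billion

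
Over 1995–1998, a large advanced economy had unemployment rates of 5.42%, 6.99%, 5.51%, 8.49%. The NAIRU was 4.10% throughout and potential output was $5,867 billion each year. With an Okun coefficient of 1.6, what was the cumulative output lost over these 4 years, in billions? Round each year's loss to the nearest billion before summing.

$939 billion

Year 1995: gap = -1.6 × (5.42 - 4.1) = -2.112%, loss ≈ 5867 × 2.112/100 ≈ 124.
Year 1996: gap = -1.6 × (6.99 - 4.1) = -4.624%, loss ≈ 5867 × 4.624/100 ≈ 271.
Year 1997: gap = -1.6 × (5.51 - 4.1) = -2.256%, loss ≈ 5867 × 2.256/100 ≈ 132.
Year 1998: gap = -1.6 × (8.49 - 4.1) = -7.024%, loss ≈ 5867 × 7.024/100 ≈ 412.
Total lost output = 124 + 271 + 132 + 412 = 939 billion.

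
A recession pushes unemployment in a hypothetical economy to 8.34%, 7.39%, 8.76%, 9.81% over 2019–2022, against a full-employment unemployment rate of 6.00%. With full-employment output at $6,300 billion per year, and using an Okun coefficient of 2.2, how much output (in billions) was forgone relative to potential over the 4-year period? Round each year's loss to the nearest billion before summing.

$1,428 billion

Year 2019: gap = -2.2 × (8.34 - 6) = -5.148%, loss ≈ 6300 × 5.148/100 ≈ 324.
Year 2020: gap = -2.2 × (7.39 - 6) = -3.058%, loss ≈ 6300 × 3.058/100 ≈ 193.
Year 2021: gap = -2.2 × (8.76 - 6) = -6.072%, loss ≈ 6300 × 6.072/100 ≈ 383.
Year 2022: gap = -2.2 × (9.81 - 6) = -8.382%, loss ≈ 6300 × 8.382/100 ≈ 528.
Total lost output = 324 + 193 + 383 + 528 = 1428 billion.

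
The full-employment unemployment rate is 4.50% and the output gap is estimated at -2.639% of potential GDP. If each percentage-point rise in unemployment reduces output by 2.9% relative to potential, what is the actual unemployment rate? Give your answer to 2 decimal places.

5.41%

From Okun's law, u - u* = -(output gap)/β = -(-2.639)/2.9 = 0.91 points.
So u = 4.5 + 0.91 = 5.41%.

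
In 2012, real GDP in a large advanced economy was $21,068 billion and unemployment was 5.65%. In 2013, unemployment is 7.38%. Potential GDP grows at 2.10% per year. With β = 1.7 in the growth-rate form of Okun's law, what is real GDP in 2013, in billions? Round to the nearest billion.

Δu = 7.38 - 5.65 = 1.73 points.
Okun's law (growth form): g_Y = g_Y* - β × Δu = 2.10 - 1.7 × (1.73) = 2.1 - 2.941 = -0.841%.
Real GDP in the next year = 21068 × (1 - 0.841/100) = 21068 × 0.99159 ≈ 20891 billion.

$20,891 billion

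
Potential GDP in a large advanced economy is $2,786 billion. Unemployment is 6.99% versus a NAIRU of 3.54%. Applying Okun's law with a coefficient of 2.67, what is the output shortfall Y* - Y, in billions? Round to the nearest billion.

Output gap = -2.67 × (6.99 - 3.54) = -2.67 × 3.45 = -9.2115%.
Actual GDP ≈ 2786 × 0.907885 ≈ 2529 billion, so the shortfall is 2786 - 2529 = 257 billion.

$257 billion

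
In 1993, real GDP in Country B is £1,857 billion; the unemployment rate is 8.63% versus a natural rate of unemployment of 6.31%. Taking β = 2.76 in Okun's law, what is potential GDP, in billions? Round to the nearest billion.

£1,984 billion

Unemployment gap = 8.63 - 6.31 = 2.32 points, so output gap = -2.76 × 2.32 = -6.4032%.
Since Y = Y* × (1 + gap/100), Y* = 1857/0.935968 ≈ 1984 billion.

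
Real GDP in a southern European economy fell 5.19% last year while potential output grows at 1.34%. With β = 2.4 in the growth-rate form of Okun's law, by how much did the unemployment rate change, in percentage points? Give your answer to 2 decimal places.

Growth-rate Okun's law: g_Y = g_Y* - β × Δu, so Δu = (g_Y* - g_Y)/β.
Δu = (1.34 + 5.19)/2.4 = 6.53/2.4 = 2.72 percentage points.

2.72 percentage points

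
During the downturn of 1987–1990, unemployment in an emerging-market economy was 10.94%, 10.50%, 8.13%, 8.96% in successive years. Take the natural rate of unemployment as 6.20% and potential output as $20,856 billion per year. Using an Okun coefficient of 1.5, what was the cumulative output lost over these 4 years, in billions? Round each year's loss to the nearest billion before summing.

$4,295 billion

Year 1987: gap = -1.5 × (10.94 - 6.2) = -7.11%, loss ≈ 20856 × 7.11/100 ≈ 1483.
Year 1988: gap = -1.5 × (10.5 - 6.2) = -6.45%, loss ≈ 20856 × 6.45/100 ≈ 1345.
Year 1989: gap = -1.5 × (8.13 - 6.2) = -2.895%, loss ≈ 20856 × 2.895/100 ≈ 604.
Year 1990: gap = -1.5 × (8.96 - 6.2) = -4.14%, loss ≈ 20856 × 4.14/100 ≈ 863.
Total lost output = 1483 + 1345 + 604 + 863 = 4295 billion.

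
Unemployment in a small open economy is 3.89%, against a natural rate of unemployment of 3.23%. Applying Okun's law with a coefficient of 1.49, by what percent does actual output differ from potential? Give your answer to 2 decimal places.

The unemployment gap is 3.89 - 3.23 = 0.66 percentage points.
Okun's law gives an output gap of -1.49 × 0.66 = -0.9834%, i.e. 0.98% below potential.

-0.98%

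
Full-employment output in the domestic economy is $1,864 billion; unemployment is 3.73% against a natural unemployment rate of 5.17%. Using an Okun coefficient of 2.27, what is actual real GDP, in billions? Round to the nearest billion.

$1,925 billion

Unemployment gap = 3.73 - 5.17 = -1.44 points, so the output gap is -2.27 × (-1.44) = 3.2688%.
Actual GDP = 1864 × (1 + 3.2688/100) = 1864 × 1.032688 ≈ 1925 billion.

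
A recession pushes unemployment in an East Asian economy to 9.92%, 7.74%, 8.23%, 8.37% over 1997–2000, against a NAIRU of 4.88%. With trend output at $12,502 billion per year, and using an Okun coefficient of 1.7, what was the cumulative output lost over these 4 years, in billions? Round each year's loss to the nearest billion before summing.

$3,133 billion

Year 1997: gap = -1.7 × (9.92 - 4.88) = -8.568%, loss ≈ 12502 × 8.568/100 ≈ 1071.
Year 1998: gap = -1.7 × (7.74 - 4.88) = -4.862%, loss ≈ 12502 × 4.862/100 ≈ 608.
Year 1999: gap = -1.7 × (8.23 - 4.88) = -5.695%, loss ≈ 12502 × 5.695/100 ≈ 712.
Year 2000: gap = -1.7 × (8.37 - 4.88) = -5.933%, loss ≈ 12502 × 5.933/100 ≈ 742.
Total lost output = 1071 + 608 + 712 + 742 = 3133 billion.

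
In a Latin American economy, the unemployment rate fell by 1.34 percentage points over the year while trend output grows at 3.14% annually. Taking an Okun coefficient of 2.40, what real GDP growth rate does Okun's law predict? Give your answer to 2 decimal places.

Growth-rate Okun's law: g_Y = g_Y* - β × Δu.
g_Y = 3.14 - 2.40 × (-1.34) = 3.14 + 3.216 = 6.356%, i.e. 6.36% to 2 d.p.

6.36%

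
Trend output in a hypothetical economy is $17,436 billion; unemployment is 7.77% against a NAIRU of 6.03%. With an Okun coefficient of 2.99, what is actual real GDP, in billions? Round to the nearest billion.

Unemployment gap = 7.77 - 6.03 = 1.74 points, so the output gap is -2.99 × 1.74 = -5.2026%.
Actual GDP = 17436 × (1 - 5.2026/100) = 17436 × 0.947974 ≈ 16529 billion.

$16,529 billion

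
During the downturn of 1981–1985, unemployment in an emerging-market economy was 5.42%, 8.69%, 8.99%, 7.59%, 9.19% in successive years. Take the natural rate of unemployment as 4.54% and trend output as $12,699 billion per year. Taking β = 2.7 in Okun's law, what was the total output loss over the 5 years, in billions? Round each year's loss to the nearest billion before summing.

Year 1981: gap = -2.7 × (5.42 - 4.54) = -2.376%, loss ≈ 12699 × 2.376/100 ≈ 302.
Year 1982: gap = -2.7 × (8.69 - 4.54) = -11.205%, loss ≈ 12699 × 11.205/100 ≈ 1423.
Year 1983: gap = -2.7 × (8.99 - 4.54) = -12.015%, loss ≈ 12699 × 12.015/100 ≈ 1526.
Year 1984: gap = -2.7 × (7.59 - 4.54) = -8.235%, loss ≈ 12699 × 8.235/100 ≈ 1046.
Year 1985: gap = -2.7 × (9.19 - 4.54) = -12.555%, loss ≈ 12699 × 12.555/100 ≈ 1594.
Total lost output = 302 + 1423 + 1526 + 1046 + 1594 = 5891 billion.

$5,891 billion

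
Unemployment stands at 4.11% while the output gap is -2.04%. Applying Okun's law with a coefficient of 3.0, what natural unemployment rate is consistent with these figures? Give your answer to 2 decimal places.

From Okun's law, u - u* = -(output gap)/β = -(-2.04)/3.0 = 0.68 points.
So u* = 4.11 - 0.68 = 3.43%.

3.43%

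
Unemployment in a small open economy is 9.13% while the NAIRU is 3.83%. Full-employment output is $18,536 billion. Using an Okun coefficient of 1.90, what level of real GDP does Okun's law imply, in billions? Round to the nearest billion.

Unemployment gap = 9.13 - 3.83 = 5.3 points, so the output gap is -1.9 × 5.3 = -10.07%.
Actual GDP = 18536 × (1 - 10.07/100) = 18536 × 0.8993 ≈ 16669 billion.

$16,669 billion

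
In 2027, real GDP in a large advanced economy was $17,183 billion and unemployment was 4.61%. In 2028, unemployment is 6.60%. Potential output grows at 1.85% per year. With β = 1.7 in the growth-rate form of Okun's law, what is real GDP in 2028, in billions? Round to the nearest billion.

$16,920 billion

Δu = 6.6 - 4.61 = 1.99 points.
Okun's law (growth form): g_Y = g_Y* - β × Δu = 1.85 - 1.7 × (1.99) = 1.85 - 3.383 = -1.533%.
Real GDP in the next year = 17183 × (1 - 1.533/100) = 17183 × 0.98467 ≈ 16920 billion.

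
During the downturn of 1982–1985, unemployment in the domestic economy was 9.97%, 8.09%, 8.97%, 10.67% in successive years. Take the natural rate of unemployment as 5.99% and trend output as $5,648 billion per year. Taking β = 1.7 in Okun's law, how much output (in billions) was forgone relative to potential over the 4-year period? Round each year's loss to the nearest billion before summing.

Year 1982: gap = -1.7 × (9.97 - 5.99) = -6.766%, loss ≈ 5648 × 6.766/100 ≈ 382.
Year 1983: gap = -1.7 × (8.09 - 5.99) = -3.57%, loss ≈ 5648 × 3.57/100 ≈ 202.
Year 1984: gap = -1.7 × (8.97 - 5.99) = -5.066%, loss ≈ 5648 × 5.066/100 ≈ 286.
Year 1985: gap = -1.7 × (10.67 - 5.99) = -7.956%, loss ≈ 5648 × 7.956/100 ≈ 449.
Total lost output = 382 + 202 + 286 + 449 = 1319 billion.

$1,319 billion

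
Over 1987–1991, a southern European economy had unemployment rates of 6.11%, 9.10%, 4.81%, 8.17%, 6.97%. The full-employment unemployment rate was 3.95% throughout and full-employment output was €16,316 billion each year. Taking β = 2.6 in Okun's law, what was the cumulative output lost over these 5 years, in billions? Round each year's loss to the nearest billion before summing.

Year 1987: gap = -2.6 × (6.11 - 3.95) = -5.616%, loss ≈ 16316 × 5.616/100 ≈ 916.
Year 1988: gap = -2.6 × (9.1 - 3.95) = -13.39%, loss ≈ 16316 × 13.39/100 ≈ 2185.
Year 1989: gap = -2.6 × (4.81 - 3.95) = -2.236%, loss ≈ 16316 × 2.236/100 ≈ 365.
Year 1990: gap = -2.6 × (8.17 - 3.95) = -10.972%, loss ≈ 16316 × 10.972/100 ≈ 1790.
Year 1991: gap = -2.6 × (6.97 - 3.95) = -7.852%, loss ≈ 16316 × 7.852/100 ≈ 1281.
Total lost output = 916 + 2185 + 365 + 1790 + 1281 = 6537 billion.

€6,537 billion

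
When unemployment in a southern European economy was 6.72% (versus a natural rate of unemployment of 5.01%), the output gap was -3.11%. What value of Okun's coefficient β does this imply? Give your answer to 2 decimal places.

Okun's law: output gap = -β × (u - u*).
-3.11 = -β × (6.72 - 5.01) = -β × 1.71, so β = 3.11/1.71 = 1.82.

β ≈ 1.82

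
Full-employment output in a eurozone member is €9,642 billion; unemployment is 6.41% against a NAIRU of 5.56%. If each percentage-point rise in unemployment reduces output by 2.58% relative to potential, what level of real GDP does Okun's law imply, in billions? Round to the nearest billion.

€9,431 billion

Unemployment gap = 6.41 - 5.56 = 0.85 points, so the output gap is -2.58 × 0.85 = -2.193%.
Actual GDP = 9642 × (1 - 2.193/100) = 9642 × 0.97807 ≈ 9431 billion.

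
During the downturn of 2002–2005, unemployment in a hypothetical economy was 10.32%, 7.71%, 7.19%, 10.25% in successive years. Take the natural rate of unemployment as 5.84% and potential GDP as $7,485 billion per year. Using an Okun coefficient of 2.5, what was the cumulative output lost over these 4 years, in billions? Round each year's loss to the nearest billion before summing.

Year 2002: gap = -2.5 × (10.32 - 5.84) = -11.2%, loss ≈ 7485 × 11.2/100 ≈ 838.
Year 2003: gap = -2.5 × (7.71 - 5.84) = -4.675%, loss ≈ 7485 × 4.675/100 ≈ 350.
Year 2004: gap = -2.5 × (7.19 - 5.84) = -3.375%, loss ≈ 7485 × 3.375/100 ≈ 253.
Year 2005: gap = -2.5 × (10.25 - 5.84) = -11.025%, loss ≈ 7485 × 11.025/100 ≈ 825.
Total lost output = 838 + 350 + 253 + 825 = 2266 billion.

$2,266 billion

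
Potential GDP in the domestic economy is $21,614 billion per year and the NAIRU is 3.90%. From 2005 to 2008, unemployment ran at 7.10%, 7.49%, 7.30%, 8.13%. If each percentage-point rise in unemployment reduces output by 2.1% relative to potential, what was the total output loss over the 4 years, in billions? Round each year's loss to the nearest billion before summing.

$6,544 billion

Year 2005: gap = -2.1 × (7.1 - 3.9) = -6.72%, loss ≈ 21614 × 6.72/100 ≈ 1452.
Year 2006: gap = -2.1 × (7.49 - 3.9) = -7.539%, loss ≈ 21614 × 7.539/100 ≈ 1629.
Year 2007: gap = -2.1 × (7.3 - 3.9) = -7.14%, loss ≈ 21614 × 7.14/100 ≈ 1543.
Year 2008: gap = -2.1 × (8.13 - 3.9) = -8.883%, loss ≈ 21614 × 8.883/100 ≈ 1920.
Total lost output = 1452 + 1629 + 1543 + 1920 = 6544 billion.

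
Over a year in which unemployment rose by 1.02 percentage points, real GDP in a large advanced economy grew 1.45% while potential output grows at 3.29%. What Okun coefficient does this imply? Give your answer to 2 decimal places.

Growth form: g_Y = g_Y* - β × Δu, so β = (g_Y* - g_Y)/Δu.
β = (3.29 - 1.45)/1.02 = 1.84/1.02 = 1.80.

β ≈ 1.80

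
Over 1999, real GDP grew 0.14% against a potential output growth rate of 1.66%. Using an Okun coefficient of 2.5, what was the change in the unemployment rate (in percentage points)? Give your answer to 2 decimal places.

Growth-rate Okun's law: g_Y = g_Y* - β × Δu, so Δu = (g_Y* - g_Y)/β.
Δu = (1.66 - 0.14)/2.5 = 1.52/2.5 = 0.61 percentage points.

0.61 percentage points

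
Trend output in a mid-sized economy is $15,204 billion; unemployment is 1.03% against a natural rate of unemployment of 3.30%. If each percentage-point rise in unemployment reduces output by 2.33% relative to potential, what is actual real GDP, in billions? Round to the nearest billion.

$16,008 billion

Unemployment gap = 1.03 - 3.3 = -2.27 points, so the output gap is -2.33 × (-2.27) = 5.2891%.
Actual GDP = 15204 × (1 + 5.2891/100) = 15204 × 1.052891 ≈ 16008 billion.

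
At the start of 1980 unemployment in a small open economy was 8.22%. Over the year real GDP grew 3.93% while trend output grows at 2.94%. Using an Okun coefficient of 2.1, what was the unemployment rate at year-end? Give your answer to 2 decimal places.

7.75%

Growth-rate Okun's law: g_Y = g_Y* - β × Δu, so Δu = (g_Y* - g_Y)/β.
Δu = (2.94 - 3.93)/2.1 = -0.99/2.1 = -0.47 percentage points.
Year-end unemployment = 8.22 - 0.47 = 7.75%.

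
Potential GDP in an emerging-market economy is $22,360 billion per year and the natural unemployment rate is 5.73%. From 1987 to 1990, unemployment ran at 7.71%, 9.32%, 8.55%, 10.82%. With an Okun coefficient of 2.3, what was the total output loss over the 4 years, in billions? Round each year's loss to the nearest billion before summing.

$6,932 billion

Year 1987: gap = -2.3 × (7.71 - 5.73) = -4.554%, loss ≈ 22360 × 4.554/100 ≈ 1018.
Year 1988: gap = -2.3 × (9.32 - 5.73) = -8.257%, loss ≈ 22360 × 8.257/100 ≈ 1846.
Year 1989: gap = -2.3 × (8.55 - 5.73) = -6.486%, loss ≈ 22360 × 6.486/100 ≈ 1450.
Year 1990: gap = -2.3 × (10.82 - 5.73) = -11.707%, loss ≈ 22360 × 11.707/100 ≈ 2618.
Total lost output = 1018 + 1846 + 1450 + 2618 = 6932 billion.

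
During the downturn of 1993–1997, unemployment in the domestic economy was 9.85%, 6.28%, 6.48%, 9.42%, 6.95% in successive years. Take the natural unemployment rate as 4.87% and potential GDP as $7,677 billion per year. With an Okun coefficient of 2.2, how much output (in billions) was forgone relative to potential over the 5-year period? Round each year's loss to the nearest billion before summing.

$2,470 billion

Year 1993: gap = -2.2 × (9.85 - 4.87) = -10.956%, loss ≈ 7677 × 10.956/100 ≈ 841.
Year 1994: gap = -2.2 × (6.28 - 4.87) = -3.102%, loss ≈ 7677 × 3.102/100 ≈ 238.
Year 1995: gap = -2.2 × (6.48 - 4.87) = -3.542%, loss ≈ 7677 × 3.542/100 ≈ 272.
Year 1996: gap = -2.2 × (9.42 - 4.87) = -10.01%, loss ≈ 7677 × 10.01/100 ≈ 768.
Year 1997: gap = -2.2 × (6.95 - 4.87) = -4.576%, loss ≈ 7677 × 4.576/100 ≈ 351.
Total lost output = 841 + 238 + 272 + 768 + 351 = 2470 billion.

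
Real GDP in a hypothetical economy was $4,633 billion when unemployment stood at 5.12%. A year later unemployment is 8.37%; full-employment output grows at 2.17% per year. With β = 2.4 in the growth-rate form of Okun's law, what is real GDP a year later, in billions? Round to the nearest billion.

$4,372 billion

Δu = 8.37 - 5.12 = 3.25 points.
Okun's law (growth form): g_Y = g_Y* - β × Δu = 2.17 - 2.4 × (3.25) = 2.17 - 7.8 = -5.63%.
Real GDP in the next year = 4633 × (1 - 5.63/100) = 4633 × 0.9437 ≈ 4372 billion.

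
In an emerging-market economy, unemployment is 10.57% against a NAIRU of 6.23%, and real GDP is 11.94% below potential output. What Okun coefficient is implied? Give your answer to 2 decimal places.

β ≈ 2.75

Okun's law: output gap = -β × (u - u*).
-11.94 = -β × (10.57 - 6.23) = -β × 4.34, so β = 11.94/4.34 = 2.75.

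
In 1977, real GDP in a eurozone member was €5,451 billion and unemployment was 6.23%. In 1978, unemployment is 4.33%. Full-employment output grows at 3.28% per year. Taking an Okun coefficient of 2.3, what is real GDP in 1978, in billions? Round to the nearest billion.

€5,868 billion

Δu = 4.33 - 6.23 = -1.9 points.
Okun's law (growth form): g_Y = g_Y* - β × Δu = 3.28 - 2.3 × (-1.90) = 3.28 + 4.37 = 7.65%.
Real GDP in the next year = 5451 × (1 + 7.65/100) = 5451 × 1.0765 ≈ 5868 billion.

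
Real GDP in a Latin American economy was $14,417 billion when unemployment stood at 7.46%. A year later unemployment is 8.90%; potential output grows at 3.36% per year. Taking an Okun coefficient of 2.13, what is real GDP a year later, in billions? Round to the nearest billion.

$14,459 billion

Δu = 8.9 - 7.46 = 1.44 points.
Okun's law (growth form): g_Y = g_Y* - β × Δu = 3.36 - 2.13 × (1.44) = 3.36 - 3.0672 = 0.2928%.
Real GDP in the next year = 14417 × (1 + 0.2928/100) = 14417 × 1.002928 ≈ 14459 billion.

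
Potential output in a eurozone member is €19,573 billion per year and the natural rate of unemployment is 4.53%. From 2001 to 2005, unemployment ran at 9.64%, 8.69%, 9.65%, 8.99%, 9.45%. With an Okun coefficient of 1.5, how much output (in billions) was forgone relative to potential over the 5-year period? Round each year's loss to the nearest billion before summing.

€6,977 billion

Year 2001: gap = -1.5 × (9.64 - 4.53) = -7.665%, loss ≈ 19573 × 7.665/100 ≈ 1500.
Year 2002: gap = -1.5 × (8.69 - 4.53) = -6.24%, loss ≈ 19573 × 6.24/100 ≈ 1221.
Year 2003: gap = -1.5 × (9.65 - 4.53) = -7.68%, loss ≈ 19573 × 7.68/100 ≈ 1503.
Year 2004: gap = -1.5 × (8.99 - 4.53) = -6.69%, loss ≈ 19573 × 6.69/100 ≈ 1309.
Year 2005: gap = -1.5 × (9.45 - 4.53) = -7.38%, loss ≈ 19573 × 7.38/100 ≈ 1444.
Total lost output = 1500 + 1221 + 1503 + 1309 + 1444 = 6977 billion.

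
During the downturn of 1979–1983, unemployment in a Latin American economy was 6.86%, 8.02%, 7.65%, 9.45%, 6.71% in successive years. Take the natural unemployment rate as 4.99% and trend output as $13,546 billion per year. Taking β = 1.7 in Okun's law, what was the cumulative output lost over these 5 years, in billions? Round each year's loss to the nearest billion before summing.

Year 1979: gap = -1.7 × (6.86 - 4.99) = -3.179%, loss ≈ 13546 × 3.179/100 ≈ 431.
Year 1980: gap = -1.7 × (8.02 - 4.99) = -5.151%, loss ≈ 13546 × 5.151/100 ≈ 698.
Year 1981: gap = -1.7 × (7.65 - 4.99) = -4.522%, loss ≈ 13546 × 4.522/100 ≈ 613.
Year 1982: gap = -1.7 × (9.45 - 4.99) = -7.582%, loss ≈ 13546 × 7.582/100 ≈ 1027.
Year 1983: gap = -1.7 × (6.71 - 4.99) = -2.924%, loss ≈ 13546 × 2.924/100 ≈ 396.
Total lost output = 431 + 698 + 613 + 1027 + 396 = 3165 billion.

$3,165 billion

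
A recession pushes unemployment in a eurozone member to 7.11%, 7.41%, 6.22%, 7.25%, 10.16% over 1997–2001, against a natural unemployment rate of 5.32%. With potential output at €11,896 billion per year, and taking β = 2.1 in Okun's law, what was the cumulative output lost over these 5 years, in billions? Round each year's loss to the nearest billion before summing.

€2,885 billion

Year 1997: gap = -2.1 × (7.11 - 5.32) = -3.759%, loss ≈ 11896 × 3.759/100 ≈ 447.
Year 1998: gap = -2.1 × (7.41 - 5.32) = -4.389%, loss ≈ 11896 × 4.389/100 ≈ 522.
Year 1999: gap = -2.1 × (6.22 - 5.32) = -1.89%, loss ≈ 11896 × 1.89/100 ≈ 225.
Year 2000: gap = -2.1 × (7.25 - 5.32) = -4.053%, loss ≈ 11896 × 4.053/100 ≈ 482.
Year 2001: gap = -2.1 × (10.16 - 5.32) = -10.164%, loss ≈ 11896 × 10.164/100 ≈ 1209.
Total lost output = 447 + 522 + 225 + 482 + 1209 = 2885 billion.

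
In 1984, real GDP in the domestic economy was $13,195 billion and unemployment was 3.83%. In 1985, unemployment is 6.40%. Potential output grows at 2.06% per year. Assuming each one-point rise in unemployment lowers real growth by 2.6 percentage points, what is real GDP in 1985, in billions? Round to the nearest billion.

Δu = 6.4 - 3.83 = 2.57 points.
Okun's law (growth form): g_Y = g_Y* - β × Δu = 2.06 - 2.6 × (2.57) = 2.06 - 6.682 = -4.622%.
Real GDP in the next year = 13195 × (1 - 4.622/100) = 13195 × 0.95378 ≈ 12585 billion.

$12,585 billion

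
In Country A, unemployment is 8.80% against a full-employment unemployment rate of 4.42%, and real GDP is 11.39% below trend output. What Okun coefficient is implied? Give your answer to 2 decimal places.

β ≈ 2.60

Okun's law: output gap = -β × (u - u*).
-11.39 = -β × (8.8 - 4.42) = -β × 4.38, so β = 11.39/4.38 = 2.60.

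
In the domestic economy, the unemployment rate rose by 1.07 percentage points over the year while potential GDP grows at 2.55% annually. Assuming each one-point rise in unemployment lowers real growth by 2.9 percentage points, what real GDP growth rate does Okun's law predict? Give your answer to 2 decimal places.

-0.55%

Growth-rate Okun's law: g_Y = g_Y* - β × Δu.
g_Y = 2.55 - 2.9 × (1.07) = 2.55 - 3.103 = -0.553%, i.e. -0.55% to 2 d.p.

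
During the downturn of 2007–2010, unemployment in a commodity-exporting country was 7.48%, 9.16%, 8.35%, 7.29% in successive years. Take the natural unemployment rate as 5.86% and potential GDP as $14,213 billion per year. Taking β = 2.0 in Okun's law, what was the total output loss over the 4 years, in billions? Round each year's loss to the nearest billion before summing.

Year 2007: gap = -2.0 × (7.48 - 5.86) = -3.24%, loss ≈ 14213 × 3.24/100 ≈ 461.
Year 2008: gap = -2.0 × (9.16 - 5.86) = -6.6%, loss ≈ 14213 × 6.6/100 ≈ 938.
Year 2009: gap = -2.0 × (8.35 - 5.86) = -4.98%, loss ≈ 14213 × 4.98/100 ≈ 708.
Year 2010: gap = -2.0 × (7.29 - 5.86) = -2.86%, loss ≈ 14213 × 2.86/100 ≈ 406.
Total lost output = 461 + 938 + 708 + 406 = 2513 billion.

$2,513 billion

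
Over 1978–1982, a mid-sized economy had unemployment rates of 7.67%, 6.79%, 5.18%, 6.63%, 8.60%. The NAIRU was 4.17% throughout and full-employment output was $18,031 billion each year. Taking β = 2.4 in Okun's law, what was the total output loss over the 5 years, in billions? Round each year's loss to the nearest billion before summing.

$6,068 billion

Year 1978: gap = -2.4 × (7.67 - 4.17) = -8.4%, loss ≈ 18031 × 8.4/100 ≈ 1515.
Year 1979: gap = -2.4 × (6.79 - 4.17) = -6.288%, loss ≈ 18031 × 6.288/100 ≈ 1134.
Year 1980: gap = -2.4 × (5.18 - 4.17) = -2.424%, loss ≈ 18031 × 2.424/100 ≈ 437.
Year 1981: gap = -2.4 × (6.63 - 4.17) = -5.904%, loss ≈ 18031 × 5.904/100 ≈ 1065.
Year 1982: gap = -2.4 × (8.6 - 4.17) = -10.632%, loss ≈ 18031 × 10.632/100 ≈ 1917.
Total lost output = 1515 + 1134 + 437 + 1065 + 1917 = 6068 billion.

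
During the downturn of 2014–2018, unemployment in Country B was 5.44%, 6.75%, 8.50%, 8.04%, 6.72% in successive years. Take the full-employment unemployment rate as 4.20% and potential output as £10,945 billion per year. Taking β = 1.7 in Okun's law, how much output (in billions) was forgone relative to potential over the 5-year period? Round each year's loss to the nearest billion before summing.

Year 2014: gap = -1.7 × (5.44 - 4.2) = -2.108%, loss ≈ 10945 × 2.108/100 ≈ 231.
Year 2015: gap = -1.7 × (6.75 - 4.2) = -4.335%, loss ≈ 10945 × 4.335/100 ≈ 474.
Year 2016: gap = -1.7 × (8.5 - 4.2) = -7.31%, loss ≈ 10945 × 7.31/100 ≈ 800.
Year 2017: gap = -1.7 × (8.04 - 4.2) = -6.528%, loss ≈ 10945 × 6.528/100 ≈ 714.
Year 2018: gap = -1.7 × (6.72 - 4.2) = -4.284%, loss ≈ 10945 × 4.284/100 ≈ 469.
Total lost output = 231 + 474 + 800 + 714 + 469 = 2688 billion.

£2,688 billion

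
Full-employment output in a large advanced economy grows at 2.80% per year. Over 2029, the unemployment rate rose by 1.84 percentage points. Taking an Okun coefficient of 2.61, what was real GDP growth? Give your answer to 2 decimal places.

-2.00%

Growth-rate Okun's law: g_Y = g_Y* - β × Δu.
g_Y = 2.80 - 2.61 × (1.84) = 2.8 - 4.8024 = -2.0024%, i.e. -2.00% to 2 d.p.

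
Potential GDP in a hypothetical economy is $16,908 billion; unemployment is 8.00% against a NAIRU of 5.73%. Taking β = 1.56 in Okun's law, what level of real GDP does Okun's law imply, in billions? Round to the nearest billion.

Unemployment gap = 8 - 5.73 = 2.27 points, so the output gap is -1.56 × 2.27 = -3.5412%.
Actual GDP = 16908 × (1 - 3.5412/100) = 16908 × 0.964588 ≈ 16309 billion.

$16,309 billion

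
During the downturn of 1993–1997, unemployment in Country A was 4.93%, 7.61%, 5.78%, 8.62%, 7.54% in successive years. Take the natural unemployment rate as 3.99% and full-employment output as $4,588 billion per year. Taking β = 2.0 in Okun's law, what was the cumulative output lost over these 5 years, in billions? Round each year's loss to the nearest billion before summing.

Year 1993: gap = -2.0 × (4.93 - 3.99) = -1.88%, loss ≈ 4588 × 1.88/100 ≈ 86.
Year 1994: gap = -2.0 × (7.61 - 3.99) = -7.24%, loss ≈ 4588 × 7.24/100 ≈ 332.
Year 1995: gap = -2.0 × (5.78 - 3.99) = -3.58%, loss ≈ 4588 × 3.58/100 ≈ 164.
Year 1996: gap = -2.0 × (8.62 - 3.99) = -9.26%, loss ≈ 4588 × 9.26/100 ≈ 425.
Year 1997: gap = -2.0 × (7.54 - 3.99) = -7.1%, loss ≈ 4588 × 7.1/100 ≈ 326.
Total lost output = 86 + 332 + 164 + 425 + 326 = 1333 billion.

$1,333 billion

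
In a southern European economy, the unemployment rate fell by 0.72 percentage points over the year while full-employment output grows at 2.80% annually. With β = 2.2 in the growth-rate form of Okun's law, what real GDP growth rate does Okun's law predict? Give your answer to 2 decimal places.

Growth-rate Okun's law: g_Y = g_Y* - β × Δu.
g_Y = 2.80 - 2.2 × (-0.72) = 2.8 + 1.584 = 4.384%, i.e. 4.38% to 2 d.p.

4.38%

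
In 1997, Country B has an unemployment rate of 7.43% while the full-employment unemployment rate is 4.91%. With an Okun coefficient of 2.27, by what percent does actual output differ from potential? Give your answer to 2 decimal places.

-5.72%

The unemployment gap is 7.43 - 4.91 = 2.52 percentage points.
Okun's law gives an output gap of -2.27 × 2.52 = -5.7204%, i.e. 5.72% below potential.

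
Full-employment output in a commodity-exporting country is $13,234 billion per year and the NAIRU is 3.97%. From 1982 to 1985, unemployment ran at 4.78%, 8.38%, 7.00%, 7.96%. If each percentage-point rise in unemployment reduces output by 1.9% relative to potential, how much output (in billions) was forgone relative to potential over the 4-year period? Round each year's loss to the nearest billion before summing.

$3,078 billion

Year 1982: gap = -1.9 × (4.78 - 3.97) = -1.539%, loss ≈ 13234 × 1.539/100 ≈ 204.
Year 1983: gap = -1.9 × (8.38 - 3.97) = -8.379%, loss ≈ 13234 × 8.379/100 ≈ 1109.
Year 1984: gap = -1.9 × (7 - 3.97) = -5.757%, loss ≈ 13234 × 5.757/100 ≈ 762.
Year 1985: gap = -1.9 × (7.96 - 3.97) = -7.581%, loss ≈ 13234 × 7.581/100 ≈ 1003.
Total lost output = 204 + 1109 + 762 + 1003 = 3078 billion.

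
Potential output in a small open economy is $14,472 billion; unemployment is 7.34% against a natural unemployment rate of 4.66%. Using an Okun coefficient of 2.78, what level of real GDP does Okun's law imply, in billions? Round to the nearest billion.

$13,394 billion

Unemployment gap = 7.34 - 4.66 = 2.68 points, so the output gap is -2.78 × 2.68 = -7.4504%.
Actual GDP = 14472 × (1 - 7.4504/100) = 14472 × 0.925496 ≈ 13394 billion.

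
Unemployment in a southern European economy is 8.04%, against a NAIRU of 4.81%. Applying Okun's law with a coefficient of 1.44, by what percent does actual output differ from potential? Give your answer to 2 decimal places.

-4.65%

The unemployment gap is 8.04 - 4.81 = 3.23 percentage points.
Okun's law gives an output gap of -1.44 × 3.23 = -4.6512%, i.e. 4.65% below potential.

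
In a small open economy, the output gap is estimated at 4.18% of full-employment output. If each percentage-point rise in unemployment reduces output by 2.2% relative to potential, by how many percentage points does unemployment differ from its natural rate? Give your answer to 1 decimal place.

Okun's law: output gap = -β × (u - u*), so u - u* = -(output gap)/β.
u - u* = -(4.18)/2.2 = -1.9 percentage points.

-1.9 percentage points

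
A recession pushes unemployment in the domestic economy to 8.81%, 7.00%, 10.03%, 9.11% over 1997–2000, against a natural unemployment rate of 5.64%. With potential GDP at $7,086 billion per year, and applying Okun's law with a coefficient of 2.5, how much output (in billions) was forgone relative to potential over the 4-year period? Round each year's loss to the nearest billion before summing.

$2,196 billion

Year 1997: gap = -2.5 × (8.81 - 5.64) = -7.925%, loss ≈ 7086 × 7.925/100 ≈ 562.
Year 1998: gap = -2.5 × (7 - 5.64) = -3.4%, loss ≈ 7086 × 3.4/100 ≈ 241.
Year 1999: gap = -2.5 × (10.03 - 5.64) = -10.975%, loss ≈ 7086 × 10.975/100 ≈ 778.
Year 2000: gap = -2.5 × (9.11 - 5.64) = -8.675%, loss ≈ 7086 × 8.675/100 ≈ 615.
Total lost output = 562 + 241 + 778 + 615 = 2196 billion.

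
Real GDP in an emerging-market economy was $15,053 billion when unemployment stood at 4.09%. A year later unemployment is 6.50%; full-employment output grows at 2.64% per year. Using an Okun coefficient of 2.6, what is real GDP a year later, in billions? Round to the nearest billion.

Δu = 6.5 - 4.09 = 2.41 points.
Okun's law (growth form): g_Y = g_Y* - β × Δu = 2.64 - 2.6 × (2.41) = 2.64 - 6.266 = -3.626%.
Real GDP in the next year = 15053 × (1 - 3.626/100) = 15053 × 0.96374 ≈ 14507 billion.

$14,507 billion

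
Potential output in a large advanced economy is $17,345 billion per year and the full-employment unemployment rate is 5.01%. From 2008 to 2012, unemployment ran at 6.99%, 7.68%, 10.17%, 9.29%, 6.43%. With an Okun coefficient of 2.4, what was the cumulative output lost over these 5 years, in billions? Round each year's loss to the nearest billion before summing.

Year 2008: gap = -2.4 × (6.99 - 5.01) = -4.752%, loss ≈ 17345 × 4.752/100 ≈ 824.
Year 2009: gap = -2.4 × (7.68 - 5.01) = -6.408%, loss ≈ 17345 × 6.408/100 ≈ 1111.
Year 2010: gap = -2.4 × (10.17 - 5.01) = -12.384%, loss ≈ 17345 × 12.384/100 ≈ 2148.
Year 2011: gap = -2.4 × (9.29 - 5.01) = -10.272%, loss ≈ 17345 × 10.272/100 ≈ 1782.
Year 2012: gap = -2.4 × (6.43 - 5.01) = -3.408%, loss ≈ 17345 × 3.408/100 ≈ 591.
Total lost output = 824 + 1111 + 2148 + 1782 + 591 = 6456 billion.

$6,456 billion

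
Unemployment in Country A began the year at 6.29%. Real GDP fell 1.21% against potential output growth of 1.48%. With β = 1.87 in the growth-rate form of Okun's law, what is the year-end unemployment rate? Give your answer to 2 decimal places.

7.73%

Growth-rate Okun's law: g_Y = g_Y* - β × Δu, so Δu = (g_Y* - g_Y)/β.
Δu = (1.48 + 1.21)/1.87 = 2.69/1.87 = 1.44 percentage points.
Year-end unemployment = 6.29 + 1.44 = 7.73%.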